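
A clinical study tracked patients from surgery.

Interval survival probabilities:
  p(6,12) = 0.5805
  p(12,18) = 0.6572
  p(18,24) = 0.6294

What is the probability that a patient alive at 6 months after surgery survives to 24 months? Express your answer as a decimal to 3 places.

0.240

Survival from 6 to 24 is the product of surviving each interval: 0.5805 × 0.6572 × 0.6294.
= 0.240119.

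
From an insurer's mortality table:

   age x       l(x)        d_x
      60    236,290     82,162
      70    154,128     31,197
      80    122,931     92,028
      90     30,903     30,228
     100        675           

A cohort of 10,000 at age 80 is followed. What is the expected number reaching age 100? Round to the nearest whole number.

The relevant probability is 675/122,931 = 0.005491.
Expected number = 10,000 × 0.005491 = 55.

55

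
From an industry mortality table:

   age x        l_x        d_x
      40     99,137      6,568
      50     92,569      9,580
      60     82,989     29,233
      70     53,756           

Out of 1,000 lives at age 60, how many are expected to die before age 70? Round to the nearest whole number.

352

The relevant probability is 1 − 53,756/82,989 = 0.352252.
Expected number = 1,000 × 0.352252 = 352.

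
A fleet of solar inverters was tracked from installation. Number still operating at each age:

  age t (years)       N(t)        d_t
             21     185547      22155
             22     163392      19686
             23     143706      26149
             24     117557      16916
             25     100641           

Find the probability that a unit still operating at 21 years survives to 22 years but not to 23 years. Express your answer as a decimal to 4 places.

This is the probability of reaching 22 but not 23, conditional on being operational at 21: (N(22) − N(23)) / N(21).
= (163392 − 143706) / 185547 = 19686 / 185547 = 0.106097.

0.1061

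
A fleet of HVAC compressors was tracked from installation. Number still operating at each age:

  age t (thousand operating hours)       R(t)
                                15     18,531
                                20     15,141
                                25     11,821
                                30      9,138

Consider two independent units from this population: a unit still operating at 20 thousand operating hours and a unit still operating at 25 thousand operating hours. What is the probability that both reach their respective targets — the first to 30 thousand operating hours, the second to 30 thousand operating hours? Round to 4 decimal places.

p₁ = R(30)/R(20) = 9,138/15,141 = 0.603527; p₂ = R(30)/R(25) = 9,138/11,821 = 0.773031.
P(both) = p₁ × p₂ = 0.603527 × 0.773031 = 0.466545.

0.4665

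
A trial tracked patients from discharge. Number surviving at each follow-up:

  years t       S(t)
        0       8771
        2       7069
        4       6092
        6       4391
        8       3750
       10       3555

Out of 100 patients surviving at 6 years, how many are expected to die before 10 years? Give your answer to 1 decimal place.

19.0

The relevant probability is 1 − 3555/4391 = 0.190389.
Expected number = 100 × 0.190389 = 19.0.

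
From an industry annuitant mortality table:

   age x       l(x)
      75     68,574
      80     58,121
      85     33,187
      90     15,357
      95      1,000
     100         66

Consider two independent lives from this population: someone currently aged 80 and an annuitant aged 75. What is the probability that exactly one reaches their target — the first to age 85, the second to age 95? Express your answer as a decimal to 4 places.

p₁ = l(85)/l(80) = 33,187/58,121 = 0.570998; p₂ = l(95)/l(75) = 1,000/68,574 = 0.014583.
P(exactly one) = p₁(1−p₂) + (1−p₁)p₂ = 0.562671 + 0.006256 = 0.568927.

0.5689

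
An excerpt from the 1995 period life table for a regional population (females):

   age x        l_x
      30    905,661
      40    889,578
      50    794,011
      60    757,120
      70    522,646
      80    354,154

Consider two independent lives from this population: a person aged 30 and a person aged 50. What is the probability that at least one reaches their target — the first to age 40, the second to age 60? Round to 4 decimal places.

0.9992

p₁ = l_40/l_30 = 889,578/905,661 = 0.982242; p₂ = l_60/l_50 = 757,120/794,011 = 0.953538.
P(at least one) = 1 − (1−p₁)(1−p₂) = 1 − 0.017758 × 0.046462 = 0.999175.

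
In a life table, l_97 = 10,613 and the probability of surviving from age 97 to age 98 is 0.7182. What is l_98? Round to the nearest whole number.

7622

l_98 = l_97 × p = 10,613 × 0.7182 = 7622.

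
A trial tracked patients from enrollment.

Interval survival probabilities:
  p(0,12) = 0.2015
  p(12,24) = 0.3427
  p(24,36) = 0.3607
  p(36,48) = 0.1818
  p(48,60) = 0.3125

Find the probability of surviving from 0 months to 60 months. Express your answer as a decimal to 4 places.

Survival from 0 to 60 is the product of surviving each interval: 0.2015 × 0.3427 × 0.3607 × 0.1818 × 0.3125.
= 0.001415.

0.0014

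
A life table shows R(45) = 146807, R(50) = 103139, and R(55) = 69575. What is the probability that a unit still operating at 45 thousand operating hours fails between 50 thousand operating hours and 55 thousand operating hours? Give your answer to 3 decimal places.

This is the probability of reaching 50 but not 55, conditional on being operational at 45: (R(50) − R(55)) / R(45).
= (103139 − 69575) / 146807 = 33564 / 146807 = 0.228627.

0.229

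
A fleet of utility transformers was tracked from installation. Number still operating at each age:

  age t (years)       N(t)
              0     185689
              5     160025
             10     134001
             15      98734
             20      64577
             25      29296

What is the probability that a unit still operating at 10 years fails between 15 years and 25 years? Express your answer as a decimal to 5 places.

This is the probability of reaching 15 but not 25, conditional on being operational at 10: (N(15) − N(25)) / N(10).
= (98734 − 29296) / 134001 = 69438 / 134001 = 0.518190.

0.51819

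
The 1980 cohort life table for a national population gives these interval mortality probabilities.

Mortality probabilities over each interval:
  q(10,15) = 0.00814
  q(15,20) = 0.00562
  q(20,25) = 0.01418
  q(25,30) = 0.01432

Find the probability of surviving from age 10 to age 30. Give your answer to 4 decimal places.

P(survive 10→30) = (1 − 0.00814) × (1 − 0.00562) × (1 − 0.01418) × (1 − 0.01432).
= 0.99186 × 0.99438 × 0.98582 × 0.98568 = 0.958377.

0.9584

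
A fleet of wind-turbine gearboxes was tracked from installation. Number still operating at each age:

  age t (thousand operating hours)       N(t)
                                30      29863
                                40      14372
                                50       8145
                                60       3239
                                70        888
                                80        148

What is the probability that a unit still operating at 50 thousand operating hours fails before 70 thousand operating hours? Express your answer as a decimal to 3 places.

0.891

P(fail before 70 | operational at 50) = 1 − N(70)/N(50) = 1 − 888/8145 = (7257)/8145 = 0.890976.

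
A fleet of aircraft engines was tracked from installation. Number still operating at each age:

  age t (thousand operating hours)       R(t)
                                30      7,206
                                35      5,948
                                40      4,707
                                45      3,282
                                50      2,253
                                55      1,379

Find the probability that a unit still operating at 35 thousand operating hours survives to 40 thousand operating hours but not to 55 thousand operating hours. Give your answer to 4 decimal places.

This is the probability of reaching 40 but not 55, conditional on being operational at 35: (R(40) − R(55)) / R(35).
= (4,707 − 1,379) / 5,948 = 3,328 / 5,948 = 0.559516.

0.5595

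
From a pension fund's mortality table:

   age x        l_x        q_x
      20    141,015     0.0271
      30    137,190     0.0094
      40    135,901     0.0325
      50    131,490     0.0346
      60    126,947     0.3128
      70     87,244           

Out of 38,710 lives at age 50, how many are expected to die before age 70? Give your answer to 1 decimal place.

13025.8

The relevant probability is 1 − 87,244/131,490 = 0.336497.
Expected number = 38,710 × 0.336497 = 13025.8.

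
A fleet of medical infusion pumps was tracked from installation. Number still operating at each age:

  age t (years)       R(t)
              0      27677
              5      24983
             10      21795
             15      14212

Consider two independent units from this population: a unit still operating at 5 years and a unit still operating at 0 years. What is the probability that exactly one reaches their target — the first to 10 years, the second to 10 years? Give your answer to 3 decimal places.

0.286

p₁ = R(10)/R(5) = 21795/24983 = 0.872393; p₂ = R(10)/R(0) = 21795/27677 = 0.787477.
P(exactly one) = p₁(1−p₂) + (1−p₁)p₂ = 0.185404 + 0.100488 = 0.285891.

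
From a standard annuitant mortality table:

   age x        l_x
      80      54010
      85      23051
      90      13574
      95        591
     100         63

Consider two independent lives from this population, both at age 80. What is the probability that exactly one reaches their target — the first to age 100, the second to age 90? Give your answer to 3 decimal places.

0.252

p₁ = l_100/l_80 = 63/54010 = 0.001166; p₂ = l_90/l_80 = 13574/54010 = 0.251324.
P(exactly one) = p₁(1−p₂) + (1−p₁)p₂ = 0.000873 + 0.251031 = 0.251904.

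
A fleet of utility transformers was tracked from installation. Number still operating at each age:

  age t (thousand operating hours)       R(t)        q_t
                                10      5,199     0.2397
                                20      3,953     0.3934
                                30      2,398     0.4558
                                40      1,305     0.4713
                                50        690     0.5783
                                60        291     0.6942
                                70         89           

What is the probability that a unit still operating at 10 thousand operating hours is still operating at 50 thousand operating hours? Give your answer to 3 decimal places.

0.133

The conditional survival probability is R(50)/R(10) = 690/5,199 = 0.132718.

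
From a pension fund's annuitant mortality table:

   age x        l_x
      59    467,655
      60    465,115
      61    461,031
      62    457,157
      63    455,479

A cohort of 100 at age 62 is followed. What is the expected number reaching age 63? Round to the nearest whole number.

The relevant probability is 455,479/457,157 = 0.996329.
Expected number = 100 × 0.996329 = 100.

100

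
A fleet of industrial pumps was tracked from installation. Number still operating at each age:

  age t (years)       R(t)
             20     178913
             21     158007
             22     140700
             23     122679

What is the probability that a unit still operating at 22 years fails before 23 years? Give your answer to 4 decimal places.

P(fail before 23 | operational at 22) = 1 − R(23)/R(22) = 1 − 122679/140700 = (18021)/140700 = 0.128081.

0.1281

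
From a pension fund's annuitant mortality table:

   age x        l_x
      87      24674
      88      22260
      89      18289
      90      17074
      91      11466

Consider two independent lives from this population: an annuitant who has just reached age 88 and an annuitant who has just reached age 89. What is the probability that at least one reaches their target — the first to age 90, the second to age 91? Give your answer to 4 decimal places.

0.9131

p₁ = l_90/l_88 = 17074/22260 = 0.767026; p₂ = l_91/l_89 = 11466/18289 = 0.626934.
P(at least one) = 1 − (1−p₁)(1−p₂) = 1 − 0.232974 × 0.373066 = 0.913085.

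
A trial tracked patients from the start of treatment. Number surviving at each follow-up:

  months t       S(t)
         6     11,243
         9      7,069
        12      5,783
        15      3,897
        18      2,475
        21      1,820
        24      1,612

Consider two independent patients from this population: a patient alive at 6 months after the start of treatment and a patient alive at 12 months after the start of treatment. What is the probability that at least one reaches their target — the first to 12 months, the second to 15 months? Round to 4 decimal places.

0.8416

p₁ = S(12)/S(6) = 5,783/11,243 = 0.514364; p₂ = S(15)/S(12) = 3,897/5,783 = 0.673872.
P(at least one) = 1 − (1−p₁)(1−p₂) = 1 − 0.485636 × 0.326128 = 0.841621.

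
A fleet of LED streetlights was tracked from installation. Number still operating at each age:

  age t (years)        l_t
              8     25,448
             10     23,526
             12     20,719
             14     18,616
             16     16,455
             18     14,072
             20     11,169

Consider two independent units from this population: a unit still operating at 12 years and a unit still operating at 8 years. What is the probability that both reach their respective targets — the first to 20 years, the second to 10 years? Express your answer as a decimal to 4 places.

0.4984

p₁ = l_20/l_12 = 11,169/20,719 = 0.539070; p₂ = l_10/l_8 = 23,526/25,448 = 0.924473.
P(both) = p₁ × p₂ = 0.539070 × 0.924473 = 0.498356.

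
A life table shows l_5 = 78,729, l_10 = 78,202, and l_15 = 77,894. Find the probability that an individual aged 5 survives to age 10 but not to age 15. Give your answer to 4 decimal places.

We want 5|5q5 = (l_10 − l_15)/l_5.
This is the probability of reaching 10 but not 15, conditional on being alive at 5: (l_10 − l_15) / l_5.
= (78,202 − 77,894) / 78,729 = 308 / 78,729 = 0.003912.

0.0039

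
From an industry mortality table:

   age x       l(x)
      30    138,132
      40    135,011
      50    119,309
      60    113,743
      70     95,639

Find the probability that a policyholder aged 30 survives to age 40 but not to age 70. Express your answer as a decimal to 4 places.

This is the probability of reaching 40 but not 70, conditional on being alive at 30: (l(40) − l(70)) / l(30).
= (135,011 − 95,639) / 138,132 = 39,372 / 138,132 = 0.285032.

0.2850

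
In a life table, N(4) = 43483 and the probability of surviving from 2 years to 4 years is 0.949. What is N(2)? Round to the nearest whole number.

N(2) = N(4) / p = 43483 / 0.949 = 45820.

45820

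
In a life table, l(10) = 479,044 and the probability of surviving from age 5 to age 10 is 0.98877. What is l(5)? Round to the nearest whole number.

484485

l(5) = l(10) / p = 479,044 / 0.98877 = 484485.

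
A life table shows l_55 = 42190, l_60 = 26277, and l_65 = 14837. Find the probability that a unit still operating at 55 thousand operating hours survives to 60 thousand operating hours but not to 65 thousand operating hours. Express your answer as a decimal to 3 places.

0.271

This is the probability of reaching 60 but not 65, conditional on being operational at 55: (l_60 − l_65) / l_55.
= (26277 − 14837) / 42190 = 11440 / 42190 = 0.271154.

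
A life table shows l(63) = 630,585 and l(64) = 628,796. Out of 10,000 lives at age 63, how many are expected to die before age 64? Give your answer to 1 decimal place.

28.4

The relevant probability is 1 − 628,796/630,585 = 0.002837.
Expected number = 10,000 × 0.002837 = 28.4.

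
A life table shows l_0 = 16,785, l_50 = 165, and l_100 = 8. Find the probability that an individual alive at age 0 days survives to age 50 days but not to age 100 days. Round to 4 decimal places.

This is the probability of reaching 50 but not 100, conditional on being alive at 0: (l_50 − l_100) / l_0.
= (165 − 8) / 16,785 = 157 / 16,785 = 0.009354.

0.0094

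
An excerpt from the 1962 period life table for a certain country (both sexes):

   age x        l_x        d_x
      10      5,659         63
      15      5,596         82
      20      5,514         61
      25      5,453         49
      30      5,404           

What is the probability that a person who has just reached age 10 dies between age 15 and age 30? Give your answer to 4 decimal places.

0.0339

We want 5|15q10 = (l_15 − l_30)/l_10.
This is the probability of reaching 15 but not 30, conditional on being alive at 10: (l_15 − l_30) / l_10.
= (5,596 − 5,404) / 5,659 = 192 / 5,659 = 0.033928.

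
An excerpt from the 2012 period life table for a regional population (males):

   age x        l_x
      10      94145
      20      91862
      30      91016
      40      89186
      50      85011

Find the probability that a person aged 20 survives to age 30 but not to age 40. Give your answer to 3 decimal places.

We want 10|10q20 = (l_30 − l_40)/l_20.
This is the probability of reaching 30 but not 40, conditional on being alive at 20: (l_30 − l_40) / l_20.
= (91016 − 89186) / 91862 = 1830 / 91862 = 0.019921.

0.020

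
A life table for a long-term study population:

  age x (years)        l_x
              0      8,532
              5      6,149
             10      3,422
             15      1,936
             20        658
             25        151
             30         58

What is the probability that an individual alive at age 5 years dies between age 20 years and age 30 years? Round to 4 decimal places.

This is the probability of reaching 20 but not 30, conditional on being alive at 5: (l_20 − l_30) / l_5.
= (658 − 58) / 6,149 = 600 / 6,149 = 0.097577.

0.0976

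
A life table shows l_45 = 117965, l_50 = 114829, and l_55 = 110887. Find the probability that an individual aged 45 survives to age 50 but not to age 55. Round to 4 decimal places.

0.0334

We want 5|5q45 = (l_50 − l_55)/l_45.
This is the probability of reaching 50 but not 55, conditional on being alive at 45: (l_50 − l_55) / l_45.
= (114829 − 110887) / 117965 = 3942 / 117965 = 0.033417.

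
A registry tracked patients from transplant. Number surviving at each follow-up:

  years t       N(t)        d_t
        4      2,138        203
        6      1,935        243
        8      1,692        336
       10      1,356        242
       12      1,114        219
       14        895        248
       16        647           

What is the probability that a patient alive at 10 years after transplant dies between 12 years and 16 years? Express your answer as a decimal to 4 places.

0.3444

This is the probability of reaching 12 but not 16, conditional on being alive at 10: (N(12) − N(16)) / N(10).
= (1,114 − 647) / 1,356 = 467 / 1,356 = 0.344395.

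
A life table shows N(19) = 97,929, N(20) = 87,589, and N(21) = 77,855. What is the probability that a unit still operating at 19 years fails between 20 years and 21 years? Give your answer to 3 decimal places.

This is the probability of reaching 20 but not 21, conditional on being operational at 19: (N(20) − N(21)) / N(19).
= (87,589 − 77,855) / 97,929 = 9,734 / 97,929 = 0.099399.

0.099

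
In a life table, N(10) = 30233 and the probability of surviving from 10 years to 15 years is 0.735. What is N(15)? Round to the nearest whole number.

22221

N(15) = N(10) × p = 30233 × 0.735 = 22221.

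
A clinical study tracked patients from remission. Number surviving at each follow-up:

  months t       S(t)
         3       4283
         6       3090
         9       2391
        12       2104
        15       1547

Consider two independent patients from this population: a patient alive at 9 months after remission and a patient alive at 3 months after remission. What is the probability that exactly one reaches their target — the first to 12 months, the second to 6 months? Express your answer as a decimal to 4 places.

p₁ = S(12)/S(9) = 2104/2391 = 0.879967; p₂ = S(6)/S(3) = 3090/4283 = 0.721457.
P(exactly one) = p₁(1−p₂) + (1−p₁)p₂ = 0.245109 + 0.086599 = 0.331707.

0.3317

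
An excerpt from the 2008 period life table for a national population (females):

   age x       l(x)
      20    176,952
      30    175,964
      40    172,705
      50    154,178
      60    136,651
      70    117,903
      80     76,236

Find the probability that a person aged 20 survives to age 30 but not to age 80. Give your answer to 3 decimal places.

0.564

This is the probability of reaching 30 but not 80, conditional on being alive at 20: (l(30) − l(80)) / l(20).
= (175,964 − 76,236) / 176,952 = 99,728 / 176,952 = 0.563588.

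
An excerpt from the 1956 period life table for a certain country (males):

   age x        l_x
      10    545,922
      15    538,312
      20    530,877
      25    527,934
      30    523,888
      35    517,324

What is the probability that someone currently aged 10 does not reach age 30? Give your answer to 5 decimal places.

0.04036

P(die before 30 | alive at 10) = 1 − l_30/l_10 = 1 − 523,888/545,922 = (22,034)/545,922 = 0.040361.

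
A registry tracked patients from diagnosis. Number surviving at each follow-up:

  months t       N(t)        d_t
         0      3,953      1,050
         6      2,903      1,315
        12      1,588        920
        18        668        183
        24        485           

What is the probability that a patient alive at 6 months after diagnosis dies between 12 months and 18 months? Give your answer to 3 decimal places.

This is the probability of reaching 12 but not 18, conditional on being alive at 6: (N(12) − N(18)) / N(6).
= (1,588 − 668) / 2,903 = 920 / 2,903 = 0.316914.

0.317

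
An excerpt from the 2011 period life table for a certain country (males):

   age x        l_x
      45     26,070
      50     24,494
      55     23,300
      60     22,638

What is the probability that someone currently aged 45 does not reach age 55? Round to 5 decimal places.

P(die before 55 | alive at 45) = 1 − l_55/l_45 = 1 − 23,300/26,070 = (2,770)/26,070 = 0.106252.

0.10625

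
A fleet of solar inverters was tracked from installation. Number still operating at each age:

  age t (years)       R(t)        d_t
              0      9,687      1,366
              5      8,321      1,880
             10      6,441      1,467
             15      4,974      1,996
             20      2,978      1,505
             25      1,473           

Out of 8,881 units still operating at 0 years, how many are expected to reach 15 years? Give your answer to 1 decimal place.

4560.1

The relevant probability is 4,974/9,687 = 0.513472.
Expected number = 8,881 × 0.513472 = 4560.1.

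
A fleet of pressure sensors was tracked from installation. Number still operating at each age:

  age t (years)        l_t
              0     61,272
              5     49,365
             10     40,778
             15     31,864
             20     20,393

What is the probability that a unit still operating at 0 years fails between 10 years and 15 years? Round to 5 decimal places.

This is the probability of reaching 10 but not 15, conditional on being operational at 0: (l_10 − l_15) / l_0.
= (40,778 − 31,864) / 61,272 = 8,914 / 61,272 = 0.145482.

0.14548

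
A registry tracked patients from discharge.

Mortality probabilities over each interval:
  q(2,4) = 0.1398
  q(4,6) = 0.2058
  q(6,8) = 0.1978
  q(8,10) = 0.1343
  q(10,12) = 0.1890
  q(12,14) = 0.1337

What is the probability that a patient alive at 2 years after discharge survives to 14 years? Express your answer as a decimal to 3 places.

0.333

Survival from 2 to 14 is the product of surviving each interval: (1 − 0.1398) × (1 − 0.2058) × (1 − 0.1978) × (1 − 0.1343) × (1 − 0.1890) × (1 − 0.1337).
= 0.8602 × 0.7942 × 0.8022 × 0.8657 × 0.8110 × 0.8663 = 0.333326.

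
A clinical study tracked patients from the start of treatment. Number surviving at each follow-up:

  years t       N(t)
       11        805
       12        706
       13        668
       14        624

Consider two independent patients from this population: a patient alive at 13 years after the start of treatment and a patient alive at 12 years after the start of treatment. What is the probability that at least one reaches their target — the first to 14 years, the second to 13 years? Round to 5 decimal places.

0.99645

p₁ = N(14)/N(13) = 624/668 = 0.934132; p₂ = N(13)/N(12) = 668/706 = 0.946176.
P(at least one) = 1 − (1−p₁)(1−p₂) = 1 − 0.065868 × 0.053824 = 0.996455.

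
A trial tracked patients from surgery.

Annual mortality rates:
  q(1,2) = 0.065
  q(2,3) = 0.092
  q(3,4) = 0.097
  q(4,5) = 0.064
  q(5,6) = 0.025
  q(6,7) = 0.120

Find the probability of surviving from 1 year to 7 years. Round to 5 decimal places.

Survival from 1 to 7 is the product of surviving each interval: (1 − 0.065) × (1 − 0.092) × (1 − 0.097) × (1 − 0.064) × (1 − 0.025) × (1 − 0.120).
= 0.935 × 0.908 × 0.903 × 0.936 × 0.975 × 0.880 = 0.615671.

0.61567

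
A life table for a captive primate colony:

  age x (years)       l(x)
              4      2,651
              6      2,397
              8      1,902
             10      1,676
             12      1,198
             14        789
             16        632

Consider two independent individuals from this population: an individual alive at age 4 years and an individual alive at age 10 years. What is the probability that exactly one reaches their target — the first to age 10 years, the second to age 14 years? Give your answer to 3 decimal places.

p₁ = l(10)/l(4) = 1,676/2,651 = 0.632214; p₂ = l(14)/l(10) = 789/1,676 = 0.470764.
P(exactly one) = p₁(1−p₂) + (1−p₁)p₂ = 0.334590 + 0.173140 = 0.507731.

0.508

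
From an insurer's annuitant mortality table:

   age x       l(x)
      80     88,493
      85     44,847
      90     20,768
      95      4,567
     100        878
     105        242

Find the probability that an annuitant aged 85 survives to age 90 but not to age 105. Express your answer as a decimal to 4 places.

0.4577

This is the probability of reaching 90 but not 105, conditional on being alive at 85: (l(90) − l(105)) / l(85).
= (20,768 − 242) / 44,847 = 20,526 / 44,847 = 0.457689.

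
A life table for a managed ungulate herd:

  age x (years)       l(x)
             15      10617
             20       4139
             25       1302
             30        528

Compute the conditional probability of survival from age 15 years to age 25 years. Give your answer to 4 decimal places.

0.1226

The conditional survival probability is l(25)/l(15) = 1302/10617 = 0.122634.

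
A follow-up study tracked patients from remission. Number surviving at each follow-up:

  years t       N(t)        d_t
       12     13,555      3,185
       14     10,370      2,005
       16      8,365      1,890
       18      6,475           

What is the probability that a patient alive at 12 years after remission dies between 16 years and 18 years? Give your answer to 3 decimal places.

This is the probability of reaching 16 but not 18, conditional on being alive at 12: (N(16) − N(18)) / N(12).
= (8,365 − 6,475) / 13,555 = 1,890 / 13,555 = 0.139432.

0.139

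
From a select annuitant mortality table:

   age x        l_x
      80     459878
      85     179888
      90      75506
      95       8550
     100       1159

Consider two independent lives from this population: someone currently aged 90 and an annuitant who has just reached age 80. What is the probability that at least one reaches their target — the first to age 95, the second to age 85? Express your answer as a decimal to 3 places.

p₁ = l_95/l_90 = 8550/75506 = 0.113236; p₂ = l_85/l_80 = 179888/459878 = 0.391165.
P(at least one) = 1 − (1−p₁)(1−p₂) = 1 − 0.886764 × 0.608835 = 0.460107.

0.460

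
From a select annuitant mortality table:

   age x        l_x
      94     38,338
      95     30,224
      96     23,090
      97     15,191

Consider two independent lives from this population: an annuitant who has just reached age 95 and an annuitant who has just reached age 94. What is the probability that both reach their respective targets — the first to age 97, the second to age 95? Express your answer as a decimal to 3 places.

p₁ = l_97/l_95 = 15,191/30,224 = 0.502614; p₂ = l_95/l_94 = 30,224/38,338 = 0.788356.
P(both) = p₁ × p₂ = 0.502614 × 0.788356 = 0.396239.

0.396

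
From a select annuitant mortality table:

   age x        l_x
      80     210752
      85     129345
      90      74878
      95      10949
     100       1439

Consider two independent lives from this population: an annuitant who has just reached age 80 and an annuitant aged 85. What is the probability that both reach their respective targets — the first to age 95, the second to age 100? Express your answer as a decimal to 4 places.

0.0006

p₁ = l_95/l_80 = 10949/210752 = 0.051952; p₂ = l_100/l_85 = 1439/129345 = 0.011125.
P(both) = p₁ × p₂ = 0.051952 × 0.011125 = 0.000578.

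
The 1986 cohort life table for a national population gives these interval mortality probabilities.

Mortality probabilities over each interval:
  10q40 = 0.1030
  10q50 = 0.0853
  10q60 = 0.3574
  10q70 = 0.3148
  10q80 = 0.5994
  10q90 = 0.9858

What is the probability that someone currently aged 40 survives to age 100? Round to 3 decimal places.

0.002

The overall survival probability is (1 − 0.1030) × (1 − 0.0853) × (1 − 0.3574) × (1 − 0.3148) × (1 − 0.5994) × (1 − 0.9858).
= 0.8970 × 0.9147 × 0.6426 × 0.6852 × 0.4006 × 0.0142 = 0.002055.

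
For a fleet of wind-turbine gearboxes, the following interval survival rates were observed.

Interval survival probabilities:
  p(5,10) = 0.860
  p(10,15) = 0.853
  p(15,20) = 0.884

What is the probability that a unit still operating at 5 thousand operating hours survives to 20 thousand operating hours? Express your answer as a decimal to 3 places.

The overall survival probability is 0.860 × 0.853 × 0.884.
= 0.648485.

0.648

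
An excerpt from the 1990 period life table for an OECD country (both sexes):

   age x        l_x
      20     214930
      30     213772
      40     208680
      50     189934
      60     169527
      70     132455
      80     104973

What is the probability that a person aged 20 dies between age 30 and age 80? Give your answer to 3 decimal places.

0.506

We want 10|50q20 = (l_30 − l_80)/l_20.
This is the probability of reaching 30 but not 80, conditional on being alive at 20: (l_30 − l_80) / l_20.
= (213772 − 104973) / 214930 = 108799 / 214930 = 0.506207.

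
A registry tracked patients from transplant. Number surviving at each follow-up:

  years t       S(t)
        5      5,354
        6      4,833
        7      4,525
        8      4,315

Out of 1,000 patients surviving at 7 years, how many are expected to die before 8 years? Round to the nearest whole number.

46

The relevant probability is 1 − 4,315/4,525 = 0.046409.
Expected number = 1,000 × 0.046409 = 46.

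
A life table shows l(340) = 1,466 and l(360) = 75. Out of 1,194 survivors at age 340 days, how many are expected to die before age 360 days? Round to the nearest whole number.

The relevant probability is 1 − 75/1,466 = 0.948840.
Expected number = 1,194 × 0.948840 = 1133.

1133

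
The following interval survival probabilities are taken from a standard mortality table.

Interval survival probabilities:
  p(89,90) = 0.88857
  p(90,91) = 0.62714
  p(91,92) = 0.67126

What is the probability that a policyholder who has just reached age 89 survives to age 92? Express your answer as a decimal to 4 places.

Chaining the interval survival probabilities: 0.88857 × 0.62714 × 0.67126.
= 0.374065.

0.3741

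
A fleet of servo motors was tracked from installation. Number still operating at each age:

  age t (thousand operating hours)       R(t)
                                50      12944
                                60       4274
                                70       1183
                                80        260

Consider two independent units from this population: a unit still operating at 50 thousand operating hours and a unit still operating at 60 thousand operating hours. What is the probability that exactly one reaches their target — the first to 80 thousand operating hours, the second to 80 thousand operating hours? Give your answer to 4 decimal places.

0.0785

p₁ = R(80)/R(50) = 260/12944 = 0.020087; p₂ = R(80)/R(60) = 260/4274 = 0.060833.
P(exactly one) = p₁(1−p₂) + (1−p₁)p₂ = 0.018865 + 0.059611 = 0.078476.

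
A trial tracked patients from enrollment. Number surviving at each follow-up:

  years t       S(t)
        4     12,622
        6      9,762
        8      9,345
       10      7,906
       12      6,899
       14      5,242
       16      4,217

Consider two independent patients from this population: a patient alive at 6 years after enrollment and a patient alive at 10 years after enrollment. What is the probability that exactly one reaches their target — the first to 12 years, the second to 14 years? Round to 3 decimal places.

p₁ = S(12)/S(6) = 6,899/9,762 = 0.706720; p₂ = S(14)/S(10) = 5,242/7,906 = 0.663041.
P(exactly one) = p₁(1−p₂) + (1−p₁)p₂ = 0.238136 + 0.194457 = 0.432592.

0.433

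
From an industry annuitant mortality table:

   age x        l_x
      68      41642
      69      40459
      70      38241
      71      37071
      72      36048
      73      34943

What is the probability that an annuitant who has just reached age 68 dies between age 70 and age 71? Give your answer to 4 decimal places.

We want 2|1q68 = (l_70 − l_71)/l_68.
This is the probability of reaching 70 but not 71, conditional on being alive at 68: (l_70 − l_71) / l_68.
= (38241 − 37071) / 41642 = 1170 / 41642 = 0.028097.

0.0281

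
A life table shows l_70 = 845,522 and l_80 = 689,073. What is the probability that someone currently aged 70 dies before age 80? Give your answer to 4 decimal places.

P(die before 80 | alive at 70) = 1 − l_80/l_70 = 1 − 689,073/845,522 = (156,449)/845,522 = 0.185032.

0.1850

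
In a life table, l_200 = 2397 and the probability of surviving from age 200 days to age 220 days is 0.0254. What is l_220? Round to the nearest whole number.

61

l_220 = l_200 × p = 2397 × 0.0254 = 61.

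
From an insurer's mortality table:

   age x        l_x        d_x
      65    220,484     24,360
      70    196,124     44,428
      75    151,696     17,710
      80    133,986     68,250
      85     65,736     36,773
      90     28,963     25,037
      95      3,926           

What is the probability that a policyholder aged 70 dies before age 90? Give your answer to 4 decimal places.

0.8523

P(die before 90 | alive at 70) = 1 − l_90/l_70 = 1 − 28,963/196,124 = (167,161)/196,124 = 0.852323.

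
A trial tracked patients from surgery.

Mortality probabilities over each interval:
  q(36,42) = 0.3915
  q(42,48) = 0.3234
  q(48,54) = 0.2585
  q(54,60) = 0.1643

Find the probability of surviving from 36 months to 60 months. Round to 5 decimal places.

The overall survival probability is (1 − 0.3915) × (1 − 0.3234) × (1 − 0.2585) × (1 − 0.1643).
= 0.6085 × 0.6766 × 0.7415 × 0.8357 = 0.255126.

0.25513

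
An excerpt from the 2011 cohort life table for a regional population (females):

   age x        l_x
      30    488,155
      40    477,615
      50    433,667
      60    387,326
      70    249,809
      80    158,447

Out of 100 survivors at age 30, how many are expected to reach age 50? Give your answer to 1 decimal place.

88.8

The relevant probability is 433,667/488,155 = 0.888380.
Expected number = 100 × 0.888380 = 88.8.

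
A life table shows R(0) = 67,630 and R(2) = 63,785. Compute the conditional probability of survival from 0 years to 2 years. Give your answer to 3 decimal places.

The conditional survival probability is R(2)/R(0) = 63,785/67,630 = 0.943147.

0.943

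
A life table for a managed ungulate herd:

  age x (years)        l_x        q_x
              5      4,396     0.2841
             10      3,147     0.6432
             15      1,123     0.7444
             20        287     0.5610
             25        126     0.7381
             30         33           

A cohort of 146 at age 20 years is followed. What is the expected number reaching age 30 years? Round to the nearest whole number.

The relevant probability is 33/287 = 0.114983.
Expected number = 146 × 0.114983 = 17.

17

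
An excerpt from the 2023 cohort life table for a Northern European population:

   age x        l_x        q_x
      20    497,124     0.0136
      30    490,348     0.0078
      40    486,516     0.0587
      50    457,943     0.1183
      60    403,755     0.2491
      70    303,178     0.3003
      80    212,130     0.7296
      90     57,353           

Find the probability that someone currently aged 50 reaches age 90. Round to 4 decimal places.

0.1252

We want 40p50 = l_90/l_50.
The conditional survival probability is l_90/l_50 = 57,353/457,943 = 0.125240.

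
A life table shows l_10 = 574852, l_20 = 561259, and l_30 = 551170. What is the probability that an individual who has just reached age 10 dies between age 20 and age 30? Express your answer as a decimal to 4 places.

We want 10|10q10 = (l_20 − l_30)/l_10.
This is the probability of reaching 20 but not 30, conditional on being alive at 10: (l_20 − l_30) / l_10.
= (561259 − 551170) / 574852 = 10089 / 574852 = 0.017551.

0.0176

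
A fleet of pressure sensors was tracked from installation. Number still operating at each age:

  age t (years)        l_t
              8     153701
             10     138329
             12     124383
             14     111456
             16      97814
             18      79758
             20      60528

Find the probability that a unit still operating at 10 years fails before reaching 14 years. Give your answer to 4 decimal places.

0.1943

P(fail before 14 | operational at 10) = 1 − l_14/l_10 = 1 − 111456/138329 = (26873)/138329 = 0.194269.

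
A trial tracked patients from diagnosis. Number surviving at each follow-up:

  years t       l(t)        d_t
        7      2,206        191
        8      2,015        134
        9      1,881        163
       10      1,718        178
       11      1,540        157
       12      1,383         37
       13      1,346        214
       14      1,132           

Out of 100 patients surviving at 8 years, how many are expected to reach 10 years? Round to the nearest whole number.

85

The relevant probability is 1,718/2,015 = 0.852605.
Expected number = 100 × 0.852605 = 85.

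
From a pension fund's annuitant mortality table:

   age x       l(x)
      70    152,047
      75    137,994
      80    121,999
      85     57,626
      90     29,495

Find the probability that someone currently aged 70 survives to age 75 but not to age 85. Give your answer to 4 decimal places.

0.5286

This is the probability of reaching 75 but not 85, conditional on being alive at 70: (l(75) − l(85)) / l(70).
= (137,994 − 57,626) / 152,047 = 80,368 / 152,047 = 0.528573.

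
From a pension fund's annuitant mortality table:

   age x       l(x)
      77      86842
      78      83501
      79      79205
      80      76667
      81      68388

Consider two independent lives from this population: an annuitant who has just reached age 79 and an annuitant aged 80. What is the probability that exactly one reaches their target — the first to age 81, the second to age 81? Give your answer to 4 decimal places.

0.2151

p₁ = l(81)/l(79) = 68388/79205 = 0.863430; p₂ = l(81)/l(80) = 68388/76667 = 0.892014.
P(exactly one) = p₁(1−p₂) + (1−p₁)p₂ = 0.093238 + 0.121822 = 0.215061.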